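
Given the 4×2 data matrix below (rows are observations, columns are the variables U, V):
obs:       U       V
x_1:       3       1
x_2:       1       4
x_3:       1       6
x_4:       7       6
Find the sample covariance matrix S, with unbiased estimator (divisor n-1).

Step 1 — column means:
  mean(U) = (3 + 1 + 1 + 7) / 4 = 12/4 = 3
  mean(V) = (1 + 4 + 6 + 6) / 4 = 17/4 = 4.25

Step 2 — sample covariance S[i,j] = (1/(n-1)) · Σ_k (x_{k,i} - mean_i) · (x_{k,j} - mean_j), with n-1 = 3.
  S[U,U] = ((0)·(0) + (-2)·(-2) + (-2)·(-2) + (4)·(4)) / 3 = 24/3 = 8
  S[U,V] = ((0)·(-3.25) + (-2)·(-0.25) + (-2)·(1.75) + (4)·(1.75)) / 3 = 4/3 = 1.3333
  S[V,V] = ((-3.25)·(-3.25) + (-0.25)·(-0.25) + (1.75)·(1.75) + (1.75)·(1.75)) / 3 = 16.75/3 = 5.5833

S is symmetric (S[j,i] = S[i,j]). Assembling:

S = [[8, 1.3333],
 [1.3333, 5.5833]]


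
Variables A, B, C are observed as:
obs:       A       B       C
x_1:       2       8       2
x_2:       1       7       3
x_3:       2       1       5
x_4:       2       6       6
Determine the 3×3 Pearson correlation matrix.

Step 1 — column means:
  mean(A) = (2 + 1 + 2 + 2) / 4 = 7/4 = 1.75
  mean(B) = (8 + 7 + 1 + 6) / 4 = 22/4 = 5.5
  mean(C) = (2 + 3 + 5 + 6) / 4 = 16/4 = 4

Step 2 — sample variances and covariances s[i,j] = (1/(n-1)) · Σ_k (x_{k,i} - mean_i) · (x_{k,j} - mean_j), with n-1 = 3:
  s[A,A] = ((0.25)·(0.25) + (-0.75)·(-0.75) + (0.25)·(0.25) + (0.25)·(0.25)) / 3 = 0.75/3 = 0.25
  s[A,B] = ((0.25)·(2.5) + (-0.75)·(1.5) + (0.25)·(-4.5) + (0.25)·(0.5)) / 3 = -1.5/3 = -0.5
  s[A,C] = ((0.25)·(-2) + (-0.75)·(-1) + (0.25)·(1) + (0.25)·(2)) / 3 = 1/3 = 0.3333
  s[B,B] = ((2.5)·(2.5) + (1.5)·(1.5) + (-4.5)·(-4.5) + (0.5)·(0.5)) / 3 = 29/3 = 9.6667
  s[B,C] = ((2.5)·(-2) + (1.5)·(-1) + (-4.5)·(1) + (0.5)·(2)) / 3 = -10/3 = -3.3333
  s[C,C] = ((-2)·(-2) + (-1)·(-1) + (1)·(1) + (2)·(2)) / 3 = 10/3 = 3.3333
  Sample standard deviations s_i = √(s[i,i]):
  s(A) = √(0.25) = 0.5
  s(B) = √(9.6667) = 3.1091
  s(C) = √(3.3333) = 1.8257

Step 3 — r_{ij} = s_{ij} / (s_i · s_j):
  r[A,A] = 1 (diagonal).
  r[A,B] = -0.5 / (0.5 · 3.1091) = -0.5 / 1.5546 = -0.3216
  r[A,C] = 0.3333 / (0.5 · 1.8257) = 0.3333 / 0.9129 = 0.3651
  r[B,B] = 1 (diagonal).
  r[B,C] = -3.3333 / (3.1091 · 1.8257) = -3.3333 / 5.6765 = -0.5872
  r[C,C] = 1 (diagonal).

R is symmetric with unit diagonal. Assembling:

R = [[1, -0.3216, 0.3651],
 [-0.3216, 1, -0.5872],
 [0.3651, -0.5872, 1]]


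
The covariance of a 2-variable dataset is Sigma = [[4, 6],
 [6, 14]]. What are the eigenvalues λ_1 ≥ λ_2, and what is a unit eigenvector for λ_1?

Step 1 — characteristic polynomial of 2×2 Sigma:
  det(Sigma - λI) = λ² - trace · λ + det = 0.
  trace = 4 + 14 = 18, det = 4·14 - (6)² = 20.
Step 2 — discriminant:
  Δ = trace² - 4·det = 324 - 80 = 244.
Step 3 — eigenvalues:
  λ = (trace ± √Δ)/2 = (18 ± 15.6205)/2,
  λ_1 = 16.8102,  λ_2 = 1.1898.

Step 4 — unit eigenvector for λ_1: solve (Sigma - λ_1 I)v = 0. First row:
  (4 - 16.8102)·v_x + (6)·v_y = 0, i.e. (-12.8102)·v_x + (6)·v_y = 0,
  so v ∝ (b, λ_1 - a) = (6, 12.8102) = u.
  ||u|| = √((6)² + (12.8102)²) = √(200.1025) ≈ 14.1458,
  v_1 = u/||u|| ≈ (0.4242, 0.9056) (||v_1|| = 1).

λ_1 = 16.8102,  λ_2 = 1.1898;  v_1 ≈ (0.4242, 0.9056)


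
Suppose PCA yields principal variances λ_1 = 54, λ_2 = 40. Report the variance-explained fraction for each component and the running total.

Step 1 — total variance = trace(Sigma) = Σ λ_i = 54 + 40 = 94.

Step 2 — fraction explained by component i = λ_i / Σ λ:
  PC1: 54/94 = 0.5745
  PC2: 40/94 = 0.4255

Step 3 — cumulative fraction after k components = (λ_1 + ... + λ_k) / Σ λ:
  k = 1: 54/94 = 0.5745
  k = 2: (54 + 40)/94 = 94/94 = 1

Summary (fraction, with percent):

explained: PC1 0.5745 (57.45%), PC2 0.4255 (42.55%);  cumulative: 0.5745, 1


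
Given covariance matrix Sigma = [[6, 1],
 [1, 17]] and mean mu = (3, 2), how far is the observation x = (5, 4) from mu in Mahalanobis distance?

Step 1 — centre the observation: (x - mu) = (2, 2).

Step 2 — invert Sigma. det(Sigma) = 6·17 - (1)² = 101.
  Sigma^{-1} = (1/det) · [[d, -b], [-b, a]] = [[0.1683, -0.0099],
 [-0.0099, 0.0594]].

Step 3 — form the quadratic (x - mu)^T · Sigma^{-1} · (x - mu):
  Sigma^{-1} · (x - mu) = (0.3168, 0.099).
  (x - mu)^T · [Sigma^{-1} · (x - mu)] = (2)·(0.3168) + (2)·(0.099) = 0.8317.

Step 4 — take square root: d = √(0.8317) ≈ 0.912.

d(x, mu) = √(0.8317) ≈ 0.912


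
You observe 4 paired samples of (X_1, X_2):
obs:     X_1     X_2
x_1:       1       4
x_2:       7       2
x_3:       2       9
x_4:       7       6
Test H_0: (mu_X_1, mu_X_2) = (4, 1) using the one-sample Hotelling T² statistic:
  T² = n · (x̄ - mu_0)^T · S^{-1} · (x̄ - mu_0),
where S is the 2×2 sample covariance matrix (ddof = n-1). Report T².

Step 1 — sample mean vector:
  mean(X_1) = (1 + 7 + 2 + 7) / 4 = 17/4 = 4.25
  mean(X_2) = (4 + 2 + 9 + 6) / 4 = 21/4 = 5.25
  x̄ = (4.25, 5.25),  deviation x̄ - mu_0 = (4.25, 5.25) - (4, 1) = (0.25, 4.25).

Step 2 — sample covariance matrix, S[i,j] = (1/(n-1)) · Σ_k (x_{k,i} - mean_i) · (x_{k,j} - mean_j), divisor n-1 = 3:
  S[X_1,X_1] = ((-3.25)·(-3.25) + (2.75)·(2.75) + (-2.25)·(-2.25) + (2.75)·(2.75)) / 3 = 30.75/3 = 10.25
  S[X_1,X_2] = ((-3.25)·(-1.25) + (2.75)·(-3.25) + (-2.25)·(3.75) + (2.75)·(0.75)) / 3 = -11.25/3 = -3.75
  S[X_2,X_2] = ((-1.25)·(-1.25) + (-3.25)·(-3.25) + (3.75)·(3.75) + (0.75)·(0.75)) / 3 = 26.75/3 = 8.9167
  S = [[10.25, -3.75],
 [-3.75, 8.9167]].

Step 3 — invert S. det(S) = 10.25·8.9167 - (-3.75)² = 77.3333.
  S^{-1} = (1/det) · [[d, -b], [-b, a]] = [[0.1153, 0.0485],
 [0.0485, 0.1325]].

Step 4 — quadratic form (x̄ - mu_0)^T · S^{-1} · (x̄ - mu_0):
  S^{-1} · (x̄ - mu_0) = (0.2349, 0.5754),
  (x̄ - mu_0)^T · [...] = (0.25)·(0.2349) + (4.25)·(0.5754) = 2.5043.

Step 5 — scale by n: T² = 4 · 2.5043 = 10.0172.

T² ≈ 10.0172


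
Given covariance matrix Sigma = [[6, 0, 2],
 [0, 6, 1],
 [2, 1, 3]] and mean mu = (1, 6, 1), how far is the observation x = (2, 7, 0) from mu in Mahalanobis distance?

Step 1 — centre the observation: (x - mu) = (1, 1, -1).

Step 2 — invert Sigma (cofactor / det for 3×3, or solve directly):
  Sigma^{-1} = [[0.2179, 0.0256, -0.1538],
 [0.0256, 0.1795, -0.0769],
 [-0.1538, -0.0769, 0.4615]].

Step 3 — form the quadratic (x - mu)^T · Sigma^{-1} · (x - mu):
  Sigma^{-1} · (x - mu) = (0.3974, 0.2821, -0.6923).
  (x - mu)^T · [Sigma^{-1} · (x - mu)] = (1)·(0.3974) + (1)·(0.2821) + (-1)·(-0.6923) = 1.3718.

Step 4 — take square root: d = √(1.3718) ≈ 1.1712.

d(x, mu) = √(1.3718) ≈ 1.1712


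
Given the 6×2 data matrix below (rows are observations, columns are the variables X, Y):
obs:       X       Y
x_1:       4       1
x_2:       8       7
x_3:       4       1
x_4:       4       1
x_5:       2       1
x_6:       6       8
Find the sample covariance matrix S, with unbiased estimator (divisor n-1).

Step 1 — column means:
  mean(X) = (4 + 8 + 4 + 4 + 2 + 6) / 6 = 28/6 = 4.6667
  mean(Y) = (1 + 7 + 1 + 1 + 1 + 8) / 6 = 19/6 = 3.1667

Step 2 — sample covariance S[i,j] = (1/(n-1)) · Σ_k (x_{k,i} - mean_i) · (x_{k,j} - mean_j), with n-1 = 5.
  S[X,X] = ((-0.6667)·(-0.6667) + (3.3333)·(3.3333) + (-0.6667)·(-0.6667) + (-0.6667)·(-0.6667) + (-2.6667)·(-2.6667) + (1.3333)·(1.3333)) / 5 = 21.3333/5 = 4.2667
  S[X,Y] = ((-0.6667)·(-2.1667) + (3.3333)·(3.8333) + (-0.6667)·(-2.1667) + (-0.6667)·(-2.1667) + (-2.6667)·(-2.1667) + (1.3333)·(4.8333)) / 5 = 29.3333/5 = 5.8667
  S[Y,Y] = ((-2.1667)·(-2.1667) + (3.8333)·(3.8333) + (-2.1667)·(-2.1667) + (-2.1667)·(-2.1667) + (-2.1667)·(-2.1667) + (4.8333)·(4.8333)) / 5 = 56.8333/5 = 11.3667

S is symmetric (S[j,i] = S[i,j]). Assembling:

S = [[4.2667, 5.8667],
 [5.8667, 11.3667]]


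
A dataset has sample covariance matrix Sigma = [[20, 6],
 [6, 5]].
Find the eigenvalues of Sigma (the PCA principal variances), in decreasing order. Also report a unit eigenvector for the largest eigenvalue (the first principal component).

Step 1 — characteristic polynomial of 2×2 Sigma:
  det(Sigma - λI) = λ² - trace · λ + det = 0.
  trace = 20 + 5 = 25, det = 20·5 - (6)² = 64.
Step 2 — discriminant:
  Δ = trace² - 4·det = 625 - 256 = 369.
Step 3 — eigenvalues:
  λ = (trace ± √Δ)/2 = (25 ± 19.2094)/2,
  λ_1 = 22.1047,  λ_2 = 2.8953.

Step 4 — unit eigenvector for λ_1: solve (Sigma - λ_1 I)v = 0. First row:
  (20 - 22.1047)·v_x + (6)·v_y = 0, i.e. (-2.1047)·v_x + (6)·v_y = 0,
  so v ∝ (b, λ_1 - a) = (6, 2.1047) = u.
  ||u|| = √((6)² + (2.1047)²) = √(40.4297) ≈ 6.3584,
  v_1 = u/||u|| ≈ (0.9436, 0.331) (||v_1|| = 1).

λ_1 = 22.1047,  λ_2 = 2.8953;  v_1 ≈ (0.9436, 0.331)


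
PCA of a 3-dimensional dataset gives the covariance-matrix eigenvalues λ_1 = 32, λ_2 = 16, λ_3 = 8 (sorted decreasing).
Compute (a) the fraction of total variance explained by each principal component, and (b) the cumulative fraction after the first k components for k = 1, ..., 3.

Step 1 — total variance = trace(Sigma) = Σ λ_i = 32 + 16 + 8 = 56.

Step 2 — fraction explained by component i = λ_i / Σ λ:
  PC1: 32/56 = 0.5714
  PC2: 16/56 = 0.2857
  PC3: 8/56 = 0.1429

Step 3 — cumulative fraction after k components = (λ_1 + ... + λ_k) / Σ λ:
  k = 1: 32/56 = 0.5714
  k = 2: (32 + 16)/56 = 48/56 = 0.8571
  k = 3: (32 + 16 + 8)/56 = 56/56 = 1

Summary (fraction, with percent):

explained: PC1 0.5714 (57.14%), PC2 0.2857 (28.57%), PC3 0.1429 (14.29%);  cumulative: 0.5714, 0.8571, 1


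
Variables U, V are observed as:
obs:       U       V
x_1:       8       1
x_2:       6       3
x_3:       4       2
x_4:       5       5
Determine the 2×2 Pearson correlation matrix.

Step 1 — column means:
  mean(U) = (8 + 6 + 4 + 5) / 4 = 23/4 = 5.75
  mean(V) = (1 + 3 + 2 + 5) / 4 = 11/4 = 2.75

Step 2 — sample variances and covariances s[i,j] = (1/(n-1)) · Σ_k (x_{k,i} - mean_i) · (x_{k,j} - mean_j), with n-1 = 3:
  s[U,U] = ((2.25)·(2.25) + (0.25)·(0.25) + (-1.75)·(-1.75) + (-0.75)·(-0.75)) / 3 = 8.75/3 = 2.9167
  s[U,V] = ((2.25)·(-1.75) + (0.25)·(0.25) + (-1.75)·(-0.75) + (-0.75)·(2.25)) / 3 = -4.25/3 = -1.4167
  s[V,V] = ((-1.75)·(-1.75) + (0.25)·(0.25) + (-0.75)·(-0.75) + (2.25)·(2.25)) / 3 = 8.75/3 = 2.9167
  Sample standard deviations s_i = √(s[i,i]):
  s(U) = √(2.9167) = 1.7078
  s(V) = √(2.9167) = 1.7078

Step 3 — r_{ij} = s_{ij} / (s_i · s_j):
  r[U,U] = 1 (diagonal).
  r[U,V] = -1.4167 / (1.7078 · 1.7078) = -1.4167 / 2.9167 = -0.4857
  r[V,V] = 1 (diagonal).

R is symmetric with unit diagonal. Assembling:

R = [[1, -0.4857],
 [-0.4857, 1]]


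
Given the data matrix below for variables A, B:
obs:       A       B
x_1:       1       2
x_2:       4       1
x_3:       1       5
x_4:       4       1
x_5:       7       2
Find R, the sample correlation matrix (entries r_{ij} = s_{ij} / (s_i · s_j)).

Step 1 — column means:
  mean(A) = (1 + 4 + 1 + 4 + 7) / 5 = 17/5 = 3.4
  mean(B) = (2 + 1 + 5 + 1 + 2) / 5 = 11/5 = 2.2

Step 2 — sample variances and covariances s[i,j] = (1/(n-1)) · Σ_k (x_{k,i} - mean_i) · (x_{k,j} - mean_j), with n-1 = 4:
  s[A,A] = ((-2.4)·(-2.4) + (0.6)·(0.6) + (-2.4)·(-2.4) + (0.6)·(0.6) + (3.6)·(3.6)) / 4 = 25.2/4 = 6.3
  s[A,B] = ((-2.4)·(-0.2) + (0.6)·(-1.2) + (-2.4)·(2.8) + (0.6)·(-1.2) + (3.6)·(-0.2)) / 4 = -8.4/4 = -2.1
  s[B,B] = ((-0.2)·(-0.2) + (-1.2)·(-1.2) + (2.8)·(2.8) + (-1.2)·(-1.2) + (-0.2)·(-0.2)) / 4 = 10.8/4 = 2.7
  Sample standard deviations s_i = √(s[i,i]):
  s(A) = √(6.3) = 2.51
  s(B) = √(2.7) = 1.6432

Step 3 — r_{ij} = s_{ij} / (s_i · s_j):
  r[A,A] = 1 (diagonal).
  r[A,B] = -2.1 / (2.51 · 1.6432) = -2.1 / 4.1243 = -0.5092
  r[B,B] = 1 (diagonal).

R is symmetric with unit diagonal. Assembling:

R = [[1, -0.5092],
 [-0.5092, 1]]


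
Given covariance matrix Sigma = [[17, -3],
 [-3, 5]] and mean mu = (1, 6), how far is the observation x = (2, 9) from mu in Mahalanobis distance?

Step 1 — centre the observation: (x - mu) = (1, 3).

Step 2 — invert Sigma. det(Sigma) = 17·5 - (-3)² = 76.
  Sigma^{-1} = (1/det) · [[d, -b], [-b, a]] = [[0.0658, 0.0395],
 [0.0395, 0.2237]].

Step 3 — form the quadratic (x - mu)^T · Sigma^{-1} · (x - mu):
  Sigma^{-1} · (x - mu) = (0.1842, 0.7105).
  (x - mu)^T · [Sigma^{-1} · (x - mu)] = (1)·(0.1842) + (3)·(0.7105) = 2.3158.

Step 4 — take square root: d = √(2.3158) ≈ 1.5218.

d(x, mu) = √(2.3158) ≈ 1.5218


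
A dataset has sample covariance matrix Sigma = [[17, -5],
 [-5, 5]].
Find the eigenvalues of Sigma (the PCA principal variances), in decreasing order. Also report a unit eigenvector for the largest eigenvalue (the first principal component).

Step 1 — characteristic polynomial of 2×2 Sigma:
  det(Sigma - λI) = λ² - trace · λ + det = 0.
  trace = 17 + 5 = 22, det = 17·5 - (-5)² = 60.
Step 2 — discriminant:
  Δ = trace² - 4·det = 484 - 240 = 244.
Step 3 — eigenvalues:
  λ = (trace ± √Δ)/2 = (22 ± 15.6205)/2,
  λ_1 = 18.8102,  λ_2 = 3.1898.

Step 4 — unit eigenvector for λ_1: solve (Sigma - λ_1 I)v = 0. First row:
  (17 - 18.8102)·v_x + (-5)·v_y = 0, i.e. (-1.8102)·v_x + (-5)·v_y = 0,
  so v ∝ (b, λ_1 - a) = (-5, 1.8102); multiply by -1 so the first entry is positive: u = (5, -1.8102).
  ||u|| = √((5)² + (-1.8102)²) = √(28.277) ≈ 5.3176,
  v_1 = u/||u|| ≈ (0.9403, -0.3404) (||v_1|| = 1).

λ_1 = 18.8102,  λ_2 = 3.1898;  v_1 ≈ (0.9403, -0.3404)


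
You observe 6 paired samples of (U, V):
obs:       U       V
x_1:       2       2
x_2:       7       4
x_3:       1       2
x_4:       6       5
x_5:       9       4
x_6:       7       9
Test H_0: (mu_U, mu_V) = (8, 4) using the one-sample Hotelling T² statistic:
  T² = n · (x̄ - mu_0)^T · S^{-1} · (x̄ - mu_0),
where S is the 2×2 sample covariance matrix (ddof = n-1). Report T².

Step 1 — sample mean vector:
  mean(U) = (2 + 7 + 1 + 6 + 9 + 7) / 6 = 32/6 = 5.3333
  mean(V) = (2 + 4 + 2 + 5 + 4 + 9) / 6 = 26/6 = 4.3333
  x̄ = (5.3333, 4.3333),  deviation x̄ - mu_0 = (5.3333, 4.3333) - (8, 4) = (-2.6667, 0.3333).

Step 2 — sample covariance matrix, S[i,j] = (1/(n-1)) · Σ_k (x_{k,i} - mean_i) · (x_{k,j} - mean_j), divisor n-1 = 5:
  S[U,U] = ((-3.3333)·(-3.3333) + (1.6667)·(1.6667) + (-4.3333)·(-4.3333) + (0.6667)·(0.6667) + (3.6667)·(3.6667) + (1.6667)·(1.6667)) / 5 = 49.3333/5 = 9.8667
  S[U,V] = ((-3.3333)·(-2.3333) + (1.6667)·(-0.3333) + (-4.3333)·(-2.3333) + (0.6667)·(0.6667) + (3.6667)·(-0.3333) + (1.6667)·(4.6667)) / 5 = 24.3333/5 = 4.8667
  S[V,V] = ((-2.3333)·(-2.3333) + (-0.3333)·(-0.3333) + (-2.3333)·(-2.3333) + (0.6667)·(0.6667) + (-0.3333)·(-0.3333) + (4.6667)·(4.6667)) / 5 = 33.3333/5 = 6.6667
  S = [[9.8667, 4.8667],
 [4.8667, 6.6667]].

Step 3 — invert S. det(S) = 9.8667·6.6667 - (4.8667)² = 42.0933.
  S^{-1} = (1/det) · [[d, -b], [-b, a]] = [[0.1584, -0.1156],
 [-0.1156, 0.2344]].

Step 4 — quadratic form (x̄ - mu_0)^T · S^{-1} · (x̄ - mu_0):
  S^{-1} · (x̄ - mu_0) = (-0.4609, 0.3864),
  (x̄ - mu_0)^T · [...] = (-2.6667)·(-0.4609) + (0.3333)·(0.3864) = 1.3578.

Step 5 — scale by n: T² = 6 · 1.3578 = 8.147.

T² ≈ 8.147


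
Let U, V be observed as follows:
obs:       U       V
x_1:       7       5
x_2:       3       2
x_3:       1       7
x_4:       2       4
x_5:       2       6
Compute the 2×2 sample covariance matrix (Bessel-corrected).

Step 1 — column means:
  mean(U) = (7 + 3 + 1 + 2 + 2) / 5 = 15/5 = 3
  mean(V) = (5 + 2 + 7 + 4 + 6) / 5 = 24/5 = 4.8

Step 2 — sample covariance S[i,j] = (1/(n-1)) · Σ_k (x_{k,i} - mean_i) · (x_{k,j} - mean_j), with n-1 = 4.
  S[U,U] = ((4)·(4) + (0)·(0) + (-2)·(-2) + (-1)·(-1) + (-1)·(-1)) / 4 = 22/4 = 5.5
  S[U,V] = ((4)·(0.2) + (0)·(-2.8) + (-2)·(2.2) + (-1)·(-0.8) + (-1)·(1.2)) / 4 = -4/4 = -1
  S[V,V] = ((0.2)·(0.2) + (-2.8)·(-2.8) + (2.2)·(2.2) + (-0.8)·(-0.8) + (1.2)·(1.2)) / 4 = 14.8/4 = 3.7

S is symmetric (S[j,i] = S[i,j]). Assembling:

S = [[5.5, -1],
 [-1, 3.7]]


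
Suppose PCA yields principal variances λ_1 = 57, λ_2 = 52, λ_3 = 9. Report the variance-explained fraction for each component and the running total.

Step 1 — total variance = trace(Sigma) = Σ λ_i = 57 + 52 + 9 = 118.

Step 2 — fraction explained by component i = λ_i / Σ λ:
  PC1: 57/118 = 0.4831
  PC2: 52/118 = 0.4407
  PC3: 9/118 = 0.0763

Step 3 — cumulative fraction after k components = (λ_1 + ... + λ_k) / Σ λ:
  k = 1: 57/118 = 0.4831
  k = 2: (57 + 52)/118 = 109/118 = 0.9237
  k = 3: (57 + 52 + 9)/118 = 118/118 = 1

Summary (fraction, with percent):

explained: PC1 0.4831 (48.31%), PC2 0.4407 (44.07%), PC3 0.0763 (7.63%);  cumulative: 0.4831, 0.9237, 1


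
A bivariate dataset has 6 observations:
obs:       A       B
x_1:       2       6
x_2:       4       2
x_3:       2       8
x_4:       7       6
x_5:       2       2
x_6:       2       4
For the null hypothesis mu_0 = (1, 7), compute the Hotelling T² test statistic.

Step 1 — sample mean vector:
  mean(A) = (2 + 4 + 2 + 7 + 2 + 2) / 6 = 19/6 = 3.1667
  mean(B) = (6 + 2 + 8 + 6 + 2 + 4) / 6 = 28/6 = 4.6667
  x̄ = (3.1667, 4.6667),  deviation x̄ - mu_0 = (3.1667, 4.6667) - (1, 7) = (2.1667, -2.3333).

Step 2 — sample covariance matrix, S[i,j] = (1/(n-1)) · Σ_k (x_{k,i} - mean_i) · (x_{k,j} - mean_j), divisor n-1 = 5:
  S[A,A] = ((-1.1667)·(-1.1667) + (0.8333)·(0.8333) + (-1.1667)·(-1.1667) + (3.8333)·(3.8333) + (-1.1667)·(-1.1667) + (-1.1667)·(-1.1667)) / 5 = 20.8333/5 = 4.1667
  S[A,B] = ((-1.1667)·(1.3333) + (0.8333)·(-2.6667) + (-1.1667)·(3.3333) + (3.8333)·(1.3333) + (-1.1667)·(-2.6667) + (-1.1667)·(-0.6667)) / 5 = 1.3333/5 = 0.2667
  S[B,B] = ((1.3333)·(1.3333) + (-2.6667)·(-2.6667) + (3.3333)·(3.3333) + (1.3333)·(1.3333) + (-2.6667)·(-2.6667) + (-0.6667)·(-0.6667)) / 5 = 29.3333/5 = 5.8667
  S = [[4.1667, 0.2667],
 [0.2667, 5.8667]].

Step 3 — invert S. det(S) = 4.1667·5.8667 - (0.2667)² = 24.3733.
  S^{-1} = (1/det) · [[d, -b], [-b, a]] = [[0.2407, -0.0109],
 [-0.0109, 0.171]].

Step 4 — quadratic form (x̄ - mu_0)^T · S^{-1} · (x̄ - mu_0):
  S^{-1} · (x̄ - mu_0) = (0.547, -0.4226),
  (x̄ - mu_0)^T · [...] = (2.1667)·(0.547) + (-2.3333)·(-0.4226) = 2.1713.

Step 5 — scale by n: T² = 6 · 2.1713 = 13.0279.

T² ≈ 13.0279


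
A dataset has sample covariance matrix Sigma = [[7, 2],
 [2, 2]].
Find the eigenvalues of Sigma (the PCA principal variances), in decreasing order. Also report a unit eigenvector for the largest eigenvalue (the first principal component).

Step 1 — characteristic polynomial of 2×2 Sigma:
  det(Sigma - λI) = λ² - trace · λ + det = 0.
  trace = 7 + 2 = 9, det = 7·2 - (2)² = 10.
Step 2 — discriminant:
  Δ = trace² - 4·det = 81 - 40 = 41.
Step 3 — eigenvalues:
  λ = (trace ± √Δ)/2 = (9 ± 6.4031)/2,
  λ_1 = 7.7016,  λ_2 = 1.2984.

Step 4 — unit eigenvector for λ_1: solve (Sigma - λ_1 I)v = 0. First row:
  (7 - 7.7016)·v_x + (2)·v_y = 0, i.e. (-0.7016)·v_x + (2)·v_y = 0,
  so v ∝ (b, λ_1 - a) = (2, 0.7016) = u.
  ||u|| = √((2)² + (0.7016)²) = √(4.4922) ≈ 2.1195,
  v_1 = u/||u|| ≈ (0.9436, 0.331) (||v_1|| = 1).

λ_1 = 7.7016,  λ_2 = 1.2984;  v_1 ≈ (0.9436, 0.331)


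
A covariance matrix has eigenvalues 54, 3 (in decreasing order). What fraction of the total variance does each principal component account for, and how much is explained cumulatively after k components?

Step 1 — total variance = trace(Sigma) = Σ λ_i = 54 + 3 = 57.

Step 2 — fraction explained by component i = λ_i / Σ λ:
  PC1: 54/57 = 0.9474
  PC2: 3/57 = 0.0526

Step 3 — cumulative fraction after k components = (λ_1 + ... + λ_k) / Σ λ:
  k = 1: 54/57 = 0.9474
  k = 2: (54 + 3)/57 = 57/57 = 1

Summary (fraction, with percent):

explained: PC1 0.9474 (94.74%), PC2 0.0526 (5.26%);  cumulative: 0.9474, 1


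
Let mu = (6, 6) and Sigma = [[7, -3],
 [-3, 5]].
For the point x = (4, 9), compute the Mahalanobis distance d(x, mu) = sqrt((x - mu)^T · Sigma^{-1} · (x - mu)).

Step 1 — centre the observation: (x - mu) = (-2, 3).

Step 2 — invert Sigma. det(Sigma) = 7·5 - (-3)² = 26.
  Sigma^{-1} = (1/det) · [[d, -b], [-b, a]] = [[0.1923, 0.1154],
 [0.1154, 0.2692]].

Step 3 — form the quadratic (x - mu)^T · Sigma^{-1} · (x - mu):
  Sigma^{-1} · (x - mu) = (-0.0385, 0.5769).
  (x - mu)^T · [Sigma^{-1} · (x - mu)] = (-2)·(-0.0385) + (3)·(0.5769) = 1.8077.

Step 4 — take square root: d = √(1.8077) ≈ 1.3445.

d(x, mu) = √(1.8077) ≈ 1.3445


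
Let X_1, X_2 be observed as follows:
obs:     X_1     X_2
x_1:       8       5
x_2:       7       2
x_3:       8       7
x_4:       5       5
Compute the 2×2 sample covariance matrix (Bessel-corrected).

Step 1 — column means:
  mean(X_1) = (8 + 7 + 8 + 5) / 4 = 28/4 = 7
  mean(X_2) = (5 + 2 + 7 + 5) / 4 = 19/4 = 4.75

Step 2 — sample covariance S[i,j] = (1/(n-1)) · Σ_k (x_{k,i} - mean_i) · (x_{k,j} - mean_j), with n-1 = 3.
  S[X_1,X_1] = ((1)·(1) + (0)·(0) + (1)·(1) + (-2)·(-2)) / 3 = 6/3 = 2
  S[X_1,X_2] = ((1)·(0.25) + (0)·(-2.75) + (1)·(2.25) + (-2)·(0.25)) / 3 = 2/3 = 0.6667
  S[X_2,X_2] = ((0.25)·(0.25) + (-2.75)·(-2.75) + (2.25)·(2.25) + (0.25)·(0.25)) / 3 = 12.75/3 = 4.25

S is symmetric (S[j,i] = S[i,j]). Assembling:

S = [[2, 0.6667],
 [0.6667, 4.25]]


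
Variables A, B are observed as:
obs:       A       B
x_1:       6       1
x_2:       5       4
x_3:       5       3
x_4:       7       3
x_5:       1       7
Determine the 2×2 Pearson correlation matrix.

Step 1 — column means:
  mean(A) = (6 + 5 + 5 + 7 + 1) / 5 = 24/5 = 4.8
  mean(B) = (1 + 4 + 3 + 3 + 7) / 5 = 18/5 = 3.6

Step 2 — sample variances and covariances s[i,j] = (1/(n-1)) · Σ_k (x_{k,i} - mean_i) · (x_{k,j} - mean_j), with n-1 = 4:
  s[A,A] = ((1.2)·(1.2) + (0.2)·(0.2) + (0.2)·(0.2) + (2.2)·(2.2) + (-3.8)·(-3.8)) / 4 = 20.8/4 = 5.2
  s[A,B] = ((1.2)·(-2.6) + (0.2)·(0.4) + (0.2)·(-0.6) + (2.2)·(-0.6) + (-3.8)·(3.4)) / 4 = -17.4/4 = -4.35
  s[B,B] = ((-2.6)·(-2.6) + (0.4)·(0.4) + (-0.6)·(-0.6) + (-0.6)·(-0.6) + (3.4)·(3.4)) / 4 = 19.2/4 = 4.8
  Sample standard deviations s_i = √(s[i,i]):
  s(A) = √(5.2) = 2.2804
  s(B) = √(4.8) = 2.1909

Step 3 — r_{ij} = s_{ij} / (s_i · s_j):
  r[A,A] = 1 (diagonal).
  r[A,B] = -4.35 / (2.2804 · 2.1909) = -4.35 / 4.996 = -0.8707
  r[B,B] = 1 (diagonal).

R is symmetric with unit diagonal. Assembling:

R = [[1, -0.8707],
 [-0.8707, 1]]


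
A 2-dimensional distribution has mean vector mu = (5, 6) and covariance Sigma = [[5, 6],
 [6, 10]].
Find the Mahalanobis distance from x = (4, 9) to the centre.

Step 1 — centre the observation: (x - mu) = (-1, 3).

Step 2 — invert Sigma. det(Sigma) = 5·10 - (6)² = 14.
  Sigma^{-1} = (1/det) · [[d, -b], [-b, a]] = [[0.7143, -0.4286],
 [-0.4286, 0.3571]].

Step 3 — form the quadratic (x - mu)^T · Sigma^{-1} · (x - mu):
  Sigma^{-1} · (x - mu) = (-2, 1.5).
  (x - mu)^T · [Sigma^{-1} · (x - mu)] = (-1)·(-2) + (3)·(1.5) = 6.5.

Step 4 — take square root: d = √(6.5) ≈ 2.5495.

d(x, mu) = √(6.5) ≈ 2.5495


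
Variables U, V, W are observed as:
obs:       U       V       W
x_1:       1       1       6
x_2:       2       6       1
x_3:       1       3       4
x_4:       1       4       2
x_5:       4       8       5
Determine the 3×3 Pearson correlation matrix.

Step 1 — column means:
  mean(U) = (1 + 2 + 1 + 1 + 4) / 5 = 9/5 = 1.8
  mean(V) = (1 + 6 + 3 + 4 + 8) / 5 = 22/5 = 4.4
  mean(W) = (6 + 1 + 4 + 2 + 5) / 5 = 18/5 = 3.6

Step 2 — sample variances and covariances s[i,j] = (1/(n-1)) · Σ_k (x_{k,i} - mean_i) · (x_{k,j} - mean_j), with n-1 = 4:
  s[U,U] = ((-0.8)·(-0.8) + (0.2)·(0.2) + (-0.8)·(-0.8) + (-0.8)·(-0.8) + (2.2)·(2.2)) / 4 = 6.8/4 = 1.7
  s[U,V] = ((-0.8)·(-3.4) + (0.2)·(1.6) + (-0.8)·(-1.4) + (-0.8)·(-0.4) + (2.2)·(3.6)) / 4 = 12.4/4 = 3.1
  s[U,W] = ((-0.8)·(2.4) + (0.2)·(-2.6) + (-0.8)·(0.4) + (-0.8)·(-1.6) + (2.2)·(1.4)) / 4 = 1.6/4 = 0.4
  s[V,V] = ((-3.4)·(-3.4) + (1.6)·(1.6) + (-1.4)·(-1.4) + (-0.4)·(-0.4) + (3.6)·(3.6)) / 4 = 29.2/4 = 7.3
  s[V,W] = ((-3.4)·(2.4) + (1.6)·(-2.6) + (-1.4)·(0.4) + (-0.4)·(-1.6) + (3.6)·(1.4)) / 4 = -7.2/4 = -1.8
  s[W,W] = ((2.4)·(2.4) + (-2.6)·(-2.6) + (0.4)·(0.4) + (-1.6)·(-1.6) + (1.4)·(1.4)) / 4 = 17.2/4 = 4.3
  Sample standard deviations s_i = √(s[i,i]):
  s(U) = √(1.7) = 1.3038
  s(V) = √(7.3) = 2.7019
  s(W) = √(4.3) = 2.0736

Step 3 — r_{ij} = s_{ij} / (s_i · s_j):
  r[U,U] = 1 (diagonal).
  r[U,V] = 3.1 / (1.3038 · 2.7019) = 3.1 / 3.5228 = 0.88
  r[U,W] = 0.4 / (1.3038 · 2.0736) = 0.4 / 2.7037 = 0.1479
  r[V,V] = 1 (diagonal).
  r[V,W] = -1.8 / (2.7019 · 2.0736) = -1.8 / 5.6027 = -0.3213
  r[W,W] = 1 (diagonal).

R is symmetric with unit diagonal. Assembling:

R = [[1, 0.88, 0.1479],
 [0.88, 1, -0.3213],
 [0.1479, -0.3213, 1]]


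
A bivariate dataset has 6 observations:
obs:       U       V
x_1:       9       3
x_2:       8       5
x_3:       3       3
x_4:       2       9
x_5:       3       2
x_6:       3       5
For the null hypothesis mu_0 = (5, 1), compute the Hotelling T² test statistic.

Step 1 — sample mean vector:
  mean(U) = (9 + 8 + 3 + 2 + 3 + 3) / 6 = 28/6 = 4.6667
  mean(V) = (3 + 5 + 3 + 9 + 2 + 5) / 6 = 27/6 = 4.5
  x̄ = (4.6667, 4.5),  deviation x̄ - mu_0 = (4.6667, 4.5) - (5, 1) = (-0.3333, 3.5).

Step 2 — sample covariance matrix, S[i,j] = (1/(n-1)) · Σ_k (x_{k,i} - mean_i) · (x_{k,j} - mean_j), divisor n-1 = 5:
  S[U,U] = ((4.3333)·(4.3333) + (3.3333)·(3.3333) + (-1.6667)·(-1.6667) + (-2.6667)·(-2.6667) + (-1.6667)·(-1.6667) + (-1.6667)·(-1.6667)) / 5 = 45.3333/5 = 9.0667
  S[U,V] = ((4.3333)·(-1.5) + (3.3333)·(0.5) + (-1.6667)·(-1.5) + (-2.6667)·(4.5) + (-1.6667)·(-2.5) + (-1.6667)·(0.5)) / 5 = -11/5 = -2.2
  S[V,V] = ((-1.5)·(-1.5) + (0.5)·(0.5) + (-1.5)·(-1.5) + (4.5)·(4.5) + (-2.5)·(-2.5) + (0.5)·(0.5)) / 5 = 31.5/5 = 6.3
  S = [[9.0667, -2.2],
 [-2.2, 6.3]].

Step 3 — invert S. det(S) = 9.0667·6.3 - (-2.2)² = 52.28.
  S^{-1} = (1/det) · [[d, -b], [-b, a]] = [[0.1205, 0.0421],
 [0.0421, 0.1734]].

Step 4 — quadratic form (x̄ - mu_0)^T · S^{-1} · (x̄ - mu_0):
  S^{-1} · (x̄ - mu_0) = (0.1071, 0.593),
  (x̄ - mu_0)^T · [...] = (-0.3333)·(0.1071) + (3.5)·(0.593) = 2.0397.

Step 5 — scale by n: T² = 6 · 2.0397 = 12.2379.

T² ≈ 12.2379


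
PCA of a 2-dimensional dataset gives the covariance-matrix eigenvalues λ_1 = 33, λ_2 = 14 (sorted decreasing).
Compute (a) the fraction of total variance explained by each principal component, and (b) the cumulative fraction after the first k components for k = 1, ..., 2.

Step 1 — total variance = trace(Sigma) = Σ λ_i = 33 + 14 = 47.

Step 2 — fraction explained by component i = λ_i / Σ λ:
  PC1: 33/47 = 0.7021
  PC2: 14/47 = 0.2979

Step 3 — cumulative fraction after k components = (λ_1 + ... + λ_k) / Σ λ:
  k = 1: 33/47 = 0.7021
  k = 2: (33 + 14)/47 = 47/47 = 1

Summary (fraction, with percent):

explained: PC1 0.7021 (70.21%), PC2 0.2979 (29.79%);  cumulative: 0.7021, 1


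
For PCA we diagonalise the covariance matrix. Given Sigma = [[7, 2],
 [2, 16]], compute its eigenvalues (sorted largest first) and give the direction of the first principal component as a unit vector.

Step 1 — characteristic polynomial of 2×2 Sigma:
  det(Sigma - λI) = λ² - trace · λ + det = 0.
  trace = 7 + 16 = 23, det = 7·16 - (2)² = 108.
Step 2 — discriminant:
  Δ = trace² - 4·det = 529 - 432 = 97.
Step 3 — eigenvalues:
  λ = (trace ± √Δ)/2 = (23 ± 9.8489)/2,
  λ_1 = 16.4244,  λ_2 = 6.5756.

Step 4 — unit eigenvector for λ_1: solve (Sigma - λ_1 I)v = 0. First row:
  (7 - 16.4244)·v_x + (2)·v_y = 0, i.e. (-9.4244)·v_x + (2)·v_y = 0,
  so v ∝ (b, λ_1 - a) = (2, 9.4244) = u.
  ||u|| = √((2)² + (9.4244)²) = √(92.8199) ≈ 9.6343,
  v_1 = u/||u|| ≈ (0.2076, 0.9782) (||v_1|| = 1).

λ_1 = 16.4244,  λ_2 = 6.5756;  v_1 ≈ (0.2076, 0.9782)


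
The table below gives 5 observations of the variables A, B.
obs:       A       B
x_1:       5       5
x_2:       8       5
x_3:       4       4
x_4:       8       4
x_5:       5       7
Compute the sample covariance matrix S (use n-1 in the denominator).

Step 1 — column means:
  mean(A) = (5 + 8 + 4 + 8 + 5) / 5 = 30/5 = 6
  mean(B) = (5 + 5 + 4 + 4 + 7) / 5 = 25/5 = 5

Step 2 — sample covariance S[i,j] = (1/(n-1)) · Σ_k (x_{k,i} - mean_i) · (x_{k,j} - mean_j), with n-1 = 4.
  S[A,A] = ((-1)·(-1) + (2)·(2) + (-2)·(-2) + (2)·(2) + (-1)·(-1)) / 4 = 14/4 = 3.5
  S[A,B] = ((-1)·(0) + (2)·(0) + (-2)·(-1) + (2)·(-1) + (-1)·(2)) / 4 = -2/4 = -0.5
  S[B,B] = ((0)·(0) + (0)·(0) + (-1)·(-1) + (-1)·(-1) + (2)·(2)) / 4 = 6/4 = 1.5

S is symmetric (S[j,i] = S[i,j]). Assembling:

S = [[3.5, -0.5],
 [-0.5, 1.5]]


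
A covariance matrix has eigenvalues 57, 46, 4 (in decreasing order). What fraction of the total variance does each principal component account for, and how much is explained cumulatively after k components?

Step 1 — total variance = trace(Sigma) = Σ λ_i = 57 + 46 + 4 = 107.

Step 2 — fraction explained by component i = λ_i / Σ λ:
  PC1: 57/107 = 0.5327
  PC2: 46/107 = 0.4299
  PC3: 4/107 = 0.0374

Step 3 — cumulative fraction after k components = (λ_1 + ... + λ_k) / Σ λ:
  k = 1: 57/107 = 0.5327
  k = 2: (57 + 46)/107 = 103/107 = 0.9626
  k = 3: (57 + 46 + 4)/107 = 107/107 = 1

Summary (fraction, with percent):

explained: PC1 0.5327 (53.27%), PC2 0.4299 (42.99%), PC3 0.0374 (3.74%);  cumulative: 0.5327, 0.9626, 1


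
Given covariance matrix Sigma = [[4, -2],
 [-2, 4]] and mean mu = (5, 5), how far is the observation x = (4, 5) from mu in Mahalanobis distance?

Step 1 — centre the observation: (x - mu) = (-1, 0).

Step 2 — invert Sigma. det(Sigma) = 4·4 - (-2)² = 12.
  Sigma^{-1} = (1/det) · [[d, -b], [-b, a]] = [[0.3333, 0.1667],
 [0.1667, 0.3333]].

Step 3 — form the quadratic (x - mu)^T · Sigma^{-1} · (x - mu):
  Sigma^{-1} · (x - mu) = (-0.3333, -0.1667).
  (x - mu)^T · [Sigma^{-1} · (x - mu)] = (-1)·(-0.3333) + (0)·(-0.1667) = 0.3333.

Step 4 — take square root: d = √(0.3333) ≈ 0.5774.

d(x, mu) = √(0.3333) ≈ 0.5774


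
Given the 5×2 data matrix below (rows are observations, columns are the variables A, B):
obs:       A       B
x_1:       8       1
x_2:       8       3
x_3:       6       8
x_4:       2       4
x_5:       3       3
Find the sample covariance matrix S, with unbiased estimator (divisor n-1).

Step 1 — column means:
  mean(A) = (8 + 8 + 6 + 2 + 3) / 5 = 27/5 = 5.4
  mean(B) = (1 + 3 + 8 + 4 + 3) / 5 = 19/5 = 3.8

Step 2 — sample covariance S[i,j] = (1/(n-1)) · Σ_k (x_{k,i} - mean_i) · (x_{k,j} - mean_j), with n-1 = 4.
  S[A,A] = ((2.6)·(2.6) + (2.6)·(2.6) + (0.6)·(0.6) + (-3.4)·(-3.4) + (-2.4)·(-2.4)) / 4 = 31.2/4 = 7.8
  S[A,B] = ((2.6)·(-2.8) + (2.6)·(-0.8) + (0.6)·(4.2) + (-3.4)·(0.2) + (-2.4)·(-0.8)) / 4 = -5.6/4 = -1.4
  S[B,B] = ((-2.8)·(-2.8) + (-0.8)·(-0.8) + (4.2)·(4.2) + (0.2)·(0.2) + (-0.8)·(-0.8)) / 4 = 26.8/4 = 6.7

S is symmetric (S[j,i] = S[i,j]). Assembling:

S = [[7.8, -1.4],
 [-1.4, 6.7]]


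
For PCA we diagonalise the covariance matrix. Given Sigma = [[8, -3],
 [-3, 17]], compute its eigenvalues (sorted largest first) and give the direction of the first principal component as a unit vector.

Step 1 — characteristic polynomial of 2×2 Sigma:
  det(Sigma - λI) = λ² - trace · λ + det = 0.
  trace = 8 + 17 = 25, det = 8·17 - (-3)² = 127.
Step 2 — discriminant:
  Δ = trace² - 4·det = 625 - 508 = 117.
Step 3 — eigenvalues:
  λ = (trace ± √Δ)/2 = (25 ± 10.8167)/2,
  λ_1 = 17.9083,  λ_2 = 7.0917.

Step 4 — unit eigenvector for λ_1: solve (Sigma - λ_1 I)v = 0. First row:
  (8 - 17.9083)·v_x + (-3)·v_y = 0, i.e. (-9.9083)·v_x + (-3)·v_y = 0,
  so v ∝ (b, λ_1 - a) = (-3, 9.9083); multiply by -1 so the first entry is positive: u = (3, -9.9083).
  ||u|| = √((3)² + (-9.9083)²) = √(107.1749) ≈ 10.3525,
  v_1 = u/||u|| ≈ (0.2898, -0.9571) (||v_1|| = 1).

λ_1 = 17.9083,  λ_2 = 7.0917;  v_1 ≈ (0.2898, -0.9571)


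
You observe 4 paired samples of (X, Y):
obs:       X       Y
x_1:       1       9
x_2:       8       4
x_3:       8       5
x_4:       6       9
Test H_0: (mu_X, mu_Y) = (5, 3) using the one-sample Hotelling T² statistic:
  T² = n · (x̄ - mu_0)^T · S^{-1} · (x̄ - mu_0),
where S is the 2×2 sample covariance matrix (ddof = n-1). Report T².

Step 1 — sample mean vector:
  mean(X) = (1 + 8 + 8 + 6) / 4 = 23/4 = 5.75
  mean(Y) = (9 + 4 + 5 + 9) / 4 = 27/4 = 6.75
  x̄ = (5.75, 6.75),  deviation x̄ - mu_0 = (5.75, 6.75) - (5, 3) = (0.75, 3.75).

Step 2 — sample covariance matrix, S[i,j] = (1/(n-1)) · Σ_k (x_{k,i} - mean_i) · (x_{k,j} - mean_j), divisor n-1 = 3:
  S[X,X] = ((-4.75)·(-4.75) + (2.25)·(2.25) + (2.25)·(2.25) + (0.25)·(0.25)) / 3 = 32.75/3 = 10.9167
  S[X,Y] = ((-4.75)·(2.25) + (2.25)·(-2.75) + (2.25)·(-1.75) + (0.25)·(2.25)) / 3 = -20.25/3 = -6.75
  S[Y,Y] = ((2.25)·(2.25) + (-2.75)·(-2.75) + (-1.75)·(-1.75) + (2.25)·(2.25)) / 3 = 20.75/3 = 6.9167
  S = [[10.9167, -6.75],
 [-6.75, 6.9167]].

Step 3 — invert S. det(S) = 10.9167·6.9167 - (-6.75)² = 29.9444.
  S^{-1} = (1/det) · [[d, -b], [-b, a]] = [[0.231, 0.2254],
 [0.2254, 0.3646]].

Step 4 — quadratic form (x̄ - mu_0)^T · S^{-1} · (x̄ - mu_0):
  S^{-1} · (x̄ - mu_0) = (1.0186, 1.5362),
  (x̄ - mu_0)^T · [...] = (0.75)·(1.0186) + (3.75)·(1.5362) = 6.5246.

Step 5 — scale by n: T² = 4 · 6.5246 = 26.0983.

T² ≈ 26.0983


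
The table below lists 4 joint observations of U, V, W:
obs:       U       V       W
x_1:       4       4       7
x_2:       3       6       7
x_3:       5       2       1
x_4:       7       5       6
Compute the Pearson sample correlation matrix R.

Step 1 — column means:
  mean(U) = (4 + 3 + 5 + 7) / 4 = 19/4 = 4.75
  mean(V) = (4 + 6 + 2 + 5) / 4 = 17/4 = 4.25
  mean(W) = (7 + 7 + 1 + 6) / 4 = 21/4 = 5.25

Step 2 — sample variances and covariances s[i,j] = (1/(n-1)) · Σ_k (x_{k,i} - mean_i) · (x_{k,j} - mean_j), with n-1 = 3:
  s[U,U] = ((-0.75)·(-0.75) + (-1.75)·(-1.75) + (0.25)·(0.25) + (2.25)·(2.25)) / 3 = 8.75/3 = 2.9167
  s[U,V] = ((-0.75)·(-0.25) + (-1.75)·(1.75) + (0.25)·(-2.25) + (2.25)·(0.75)) / 3 = -1.75/3 = -0.5833
  s[U,W] = ((-0.75)·(1.75) + (-1.75)·(1.75) + (0.25)·(-4.25) + (2.25)·(0.75)) / 3 = -3.75/3 = -1.25
  s[V,V] = ((-0.25)·(-0.25) + (1.75)·(1.75) + (-2.25)·(-2.25) + (0.75)·(0.75)) / 3 = 8.75/3 = 2.9167
  s[V,W] = ((-0.25)·(1.75) + (1.75)·(1.75) + (-2.25)·(-4.25) + (0.75)·(0.75)) / 3 = 12.75/3 = 4.25
  s[W,W] = ((1.75)·(1.75) + (1.75)·(1.75) + (-4.25)·(-4.25) + (0.75)·(0.75)) / 3 = 24.75/3 = 8.25
  Sample standard deviations s_i = √(s[i,i]):
  s(U) = √(2.9167) = 1.7078
  s(V) = √(2.9167) = 1.7078
  s(W) = √(8.25) = 2.8723

Step 3 — r_{ij} = s_{ij} / (s_i · s_j):
  r[U,U] = 1 (diagonal).
  r[U,V] = -0.5833 / (1.7078 · 1.7078) = -0.5833 / 2.9167 = -0.2
  r[U,W] = -1.25 / (1.7078 · 2.8723) = -1.25 / 4.9054 = -0.2548
  r[V,V] = 1 (diagonal).
  r[V,W] = 4.25 / (1.7078 · 2.8723) = 4.25 / 4.9054 = 0.8664
  r[W,W] = 1 (diagonal).

R is symmetric with unit diagonal. Assembling:

R = [[1, -0.2, -0.2548],
 [-0.2, 1, 0.8664],
 [-0.2548, 0.8664, 1]]


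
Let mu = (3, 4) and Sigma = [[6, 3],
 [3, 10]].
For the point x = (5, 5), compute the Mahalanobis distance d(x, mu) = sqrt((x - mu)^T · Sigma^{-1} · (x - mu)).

Step 1 — centre the observation: (x - mu) = (2, 1).

Step 2 — invert Sigma. det(Sigma) = 6·10 - (3)² = 51.
  Sigma^{-1} = (1/det) · [[d, -b], [-b, a]] = [[0.1961, -0.0588],
 [-0.0588, 0.1176]].

Step 3 — form the quadratic (x - mu)^T · Sigma^{-1} · (x - mu):
  Sigma^{-1} · (x - mu) = (0.3333, 0).
  (x - mu)^T · [Sigma^{-1} · (x - mu)] = (2)·(0.3333) + (1)·(0) = 0.6667.

Step 4 — take square root: d = √(0.6667) ≈ 0.8165.

d(x, mu) = √(0.6667) ≈ 0.8165


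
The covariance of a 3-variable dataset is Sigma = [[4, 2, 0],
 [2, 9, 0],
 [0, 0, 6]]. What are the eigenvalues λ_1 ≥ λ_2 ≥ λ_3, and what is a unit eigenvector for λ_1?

Step 1 — characteristic polynomial p(λ) = det(λI - Sigma) = λ³ - tr·λ² + c_1·λ - det, where tr = trace, c_1 = sum of the principal 2×2 minors, det = det(Sigma):
  tr = 4 + 9 + 6 = 19,
  c_1 = (4·9 - (2)²) + (4·6 - (0)²) + (9·6 - (0)²) = 32 + 24 + 54 = 110,
  det = 4·(9·6 - (0)²) - (2)·((2)·6 - (0)·(0)) + (0)·((2)·(0) - 9·(0)) = 4·(54) - (2)·(12) + (0)·(0) = 192.
  So p(λ) = λ³ - 19λ² + 110λ - 192.
Step 2 — look for an integer root (rational root theorem: any rational root is an integer divisor of 192). Testing λ = 6:
  p(6) = 216 - 684 + 660 - 192 = 0  ✓
  Dividing out (λ - 6): p(λ) = (λ - 6)(λ² - 13λ + 32).
Step 3 — remaining eigenvalues from the quadratic λ² - 13λ + 32 = 0:
  Δ = 13² - 4·32 = 169 - 128 = 41,  λ = (13 ± √41)/2 = (13 ± 6.4031)/2 ≈ 9.7016 or 3.2984.
  Sorted: λ_1 = 9.7016,  λ_2 = 6,  λ_3 = 3.2984  (check: sum = 19 = tr ✓).

Step 4 — unit eigenvector for λ_1 ≈ 9.7016: v spans the null space of (Sigma - λ_1 I), whose rows are
  r_1 = (-5.7016, 2, 0),  r_2 = (2, -0.7016, 0),  r_3 = (0, 0, -3.7016).
  v is orthogonal to every row, so take v ∝ r_1 × r_3 = ((2)·(-3.7016) - (0)·(0), (0)·(0) - (-5.7016)·(-3.7016), (-5.7016)·(0) - (2)·(0)) ≈ (-7.4031, -21.1047, 0).
  Rescale (multiply by -1 so the first nonzero entry is positive): u = (7.4031, 21.1047, 0).
  ||u|| = √((7.4031)² + (21.1047)² + (0)²) = √(500.214) ≈ 22.3655,  v_1 = u/||u|| ≈ (0.331, 0.9436, 0) (||v_1|| = 1).

λ_1 = 9.7016,  λ_2 = 6,  λ_3 = 3.2984;  v_1 ≈ (0.331, 0.9436, 0)


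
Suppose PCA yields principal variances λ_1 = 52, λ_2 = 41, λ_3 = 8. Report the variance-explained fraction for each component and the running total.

Step 1 — total variance = trace(Sigma) = Σ λ_i = 52 + 41 + 8 = 101.

Step 2 — fraction explained by component i = λ_i / Σ λ:
  PC1: 52/101 = 0.5149
  PC2: 41/101 = 0.4059
  PC3: 8/101 = 0.0792

Step 3 — cumulative fraction after k components = (λ_1 + ... + λ_k) / Σ λ:
  k = 1: 52/101 = 0.5149
  k = 2: (52 + 41)/101 = 93/101 = 0.9208
  k = 3: (52 + 41 + 8)/101 = 101/101 = 1

Summary (fraction, with percent):

explained: PC1 0.5149 (51.49%), PC2 0.4059 (40.59%), PC3 0.0792 (7.92%);  cumulative: 0.5149, 0.9208, 1


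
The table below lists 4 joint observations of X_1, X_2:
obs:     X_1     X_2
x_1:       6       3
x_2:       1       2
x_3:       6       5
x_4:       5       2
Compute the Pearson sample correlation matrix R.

Step 1 — column means:
  mean(X_1) = (6 + 1 + 6 + 5) / 4 = 18/4 = 4.5
  mean(X_2) = (3 + 2 + 5 + 2) / 4 = 12/4 = 3

Step 2 — sample variances and covariances s[i,j] = (1/(n-1)) · Σ_k (x_{k,i} - mean_i) · (x_{k,j} - mean_j), with n-1 = 3:
  s[X_1,X_1] = ((1.5)·(1.5) + (-3.5)·(-3.5) + (1.5)·(1.5) + (0.5)·(0.5)) / 3 = 17/3 = 5.6667
  s[X_1,X_2] = ((1.5)·(0) + (-3.5)·(-1) + (1.5)·(2) + (0.5)·(-1)) / 3 = 6/3 = 2
  s[X_2,X_2] = ((0)·(0) + (-1)·(-1) + (2)·(2) + (-1)·(-1)) / 3 = 6/3 = 2
  Sample standard deviations s_i = √(s[i,i]):
  s(X_1) = √(5.6667) = 2.3805
  s(X_2) = √(2) = 1.4142

Step 3 — r_{ij} = s_{ij} / (s_i · s_j):
  r[X_1,X_1] = 1 (diagonal).
  r[X_1,X_2] = 2 / (2.3805 · 1.4142) = 2 / 3.3665 = 0.5941
  r[X_2,X_2] = 1 (diagonal).

R is symmetric with unit diagonal. Assembling:

R = [[1, 0.5941],
 [0.5941, 1]]


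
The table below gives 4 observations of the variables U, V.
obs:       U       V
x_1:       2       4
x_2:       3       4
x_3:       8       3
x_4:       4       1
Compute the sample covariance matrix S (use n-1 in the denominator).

Step 1 — column means:
  mean(U) = (2 + 3 + 8 + 4) / 4 = 17/4 = 4.25
  mean(V) = (4 + 4 + 3 + 1) / 4 = 12/4 = 3

Step 2 — sample covariance S[i,j] = (1/(n-1)) · Σ_k (x_{k,i} - mean_i) · (x_{k,j} - mean_j), with n-1 = 3.
  S[U,U] = ((-2.25)·(-2.25) + (-1.25)·(-1.25) + (3.75)·(3.75) + (-0.25)·(-0.25)) / 3 = 20.75/3 = 6.9167
  S[U,V] = ((-2.25)·(1) + (-1.25)·(1) + (3.75)·(0) + (-0.25)·(-2)) / 3 = -3/3 = -1
  S[V,V] = ((1)·(1) + (1)·(1) + (0)·(0) + (-2)·(-2)) / 3 = 6/3 = 2

S is symmetric (S[j,i] = S[i,j]). Assembling:

S = [[6.9167, -1],
 [-1, 2]]
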